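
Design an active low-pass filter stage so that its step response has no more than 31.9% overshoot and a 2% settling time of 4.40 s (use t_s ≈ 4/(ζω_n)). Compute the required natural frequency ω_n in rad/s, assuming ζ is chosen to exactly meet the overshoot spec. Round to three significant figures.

ω_n ≈ 2.66 rad/s

From %OS = 100·exp(−πζ/√(1−ζ²)), invert to get ζ = −ln(OS)/√(π² + ln²(OS)) with OS = 0.319.
−ln 0.319 = 1.143, so ζ = 1.143/√(π² + 1.305) = 0.342.
Then ω_n = 4/(ζ t_s) = 4/(0.342 × 4.40) = 2.66 rad/s.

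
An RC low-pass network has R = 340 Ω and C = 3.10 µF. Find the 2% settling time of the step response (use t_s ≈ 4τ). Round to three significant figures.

t_s ≈ 0.00422 s

τ = RC = 340 × 3.10 µF = 0.00105 s.
t_s ≈ 4τ = 0.00422 s.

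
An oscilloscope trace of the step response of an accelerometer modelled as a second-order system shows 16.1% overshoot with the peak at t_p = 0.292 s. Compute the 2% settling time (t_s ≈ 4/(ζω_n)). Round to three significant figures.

t_s ≈ 0.640 s

The overshoot fixes ζ = −ln(OS)/√(π²+ln²(OS)) = 0.503.
t_p = π/ω_d ⇒ ω_d = 10.8 rad/s; then ω_n = ω_d/√(1−ζ²) = 12.4 rad/s.
t_s ≈ 4/(ζω_n) = 4/(0.503·12.4) = 0.640 s.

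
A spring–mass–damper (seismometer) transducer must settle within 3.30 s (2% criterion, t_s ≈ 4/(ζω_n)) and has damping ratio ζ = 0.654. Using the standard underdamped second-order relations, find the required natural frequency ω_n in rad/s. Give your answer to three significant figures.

Rearranging t_s ≈ 4/(ζω_n) gives ω_n = 4/(ζ·t_s) = 4/(0.654 × 3.30) = 1.85 rad/s.

ω_n ≈ 1.85 rad/s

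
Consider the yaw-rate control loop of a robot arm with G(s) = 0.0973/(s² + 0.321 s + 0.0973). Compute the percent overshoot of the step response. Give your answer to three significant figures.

Comparing the denominator to s² + 2ζω_n s + ω_n²: ω_n = √0.0973 = 0.312 rad/s, and 2ζω_n = 0.321 so ζ = 0.321/(2·0.312) = 0.515.
%OS = 100·exp(−πζ/√(1−ζ²)) = 15.2%.

%OS ≈ 15.2%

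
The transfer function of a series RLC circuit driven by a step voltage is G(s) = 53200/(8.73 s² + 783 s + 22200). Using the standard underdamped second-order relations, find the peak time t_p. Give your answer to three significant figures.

t_p ≈ 0.136 s

Dividing through by 8.73: denominator becomes s² + 89.69 s + 2543.
So ω_n = √2543 = 50.4 rad/s and ζ = 89.69/(2·50.4) = 0.889.
ω_d = ω_n√(1−ζ²) = 23.1 rad/s. t_p = π/ω_d = 0.136 s.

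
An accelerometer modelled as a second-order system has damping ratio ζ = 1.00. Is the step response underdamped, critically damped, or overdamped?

Since ζ = 1, the system is critically damped.

critically damped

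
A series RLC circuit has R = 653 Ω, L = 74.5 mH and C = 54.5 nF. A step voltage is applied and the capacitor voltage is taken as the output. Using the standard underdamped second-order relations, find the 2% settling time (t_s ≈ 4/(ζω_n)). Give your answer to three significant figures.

For a series RLC circuit (capacitor voltage as output), ω_n = 1/√(LC) = 1/√(74.5 mH · 54.5 nF) = 15700 rad/s.
ζ = (R/2)·√(C/L) = (653/2)·√(54.5 nF/74.5 mH) = 0.279.
t_s ≈ 4/(ζω_n) = 0.000913 s.

t_s ≈ 0.000913 s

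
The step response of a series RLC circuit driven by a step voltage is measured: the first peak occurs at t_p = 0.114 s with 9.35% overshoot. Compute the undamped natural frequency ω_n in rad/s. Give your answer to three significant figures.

ω_n ≈ 34.5 rad/s

The overshoot fixes ζ = −ln(OS)/√(π²+ln²(OS)) = 0.602.
t_p = π/ω_d ⇒ ω_d = 27.6 rad/s; then ω_n = ω_d/√(1−ζ²) = 34.5 rad/s.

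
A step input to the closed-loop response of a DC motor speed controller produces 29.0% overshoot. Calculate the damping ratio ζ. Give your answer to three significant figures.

ζ ≈ 0.367

From %OS = 100·exp(−πζ/√(1−ζ²)), invert to get ζ = −ln(OS)/√(π² + ln²(OS)) with OS = 0.290.
−ln 0.290 = 1.238, so ζ = 1.238/√(π² + 1.532) = 0.367.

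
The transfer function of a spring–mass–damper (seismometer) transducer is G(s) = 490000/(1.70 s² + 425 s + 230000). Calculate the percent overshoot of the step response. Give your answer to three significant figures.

Dividing through by 1.70: denominator becomes s² + 250.0 s + 135300.
So ω_n = √135300 = 368 rad/s and ζ = 250.0/(2·368) = 0.340.
%OS = 100 e^{−πζ/√(1−ζ²)} with ζ = 0.340 gives 32.1%.

%OS ≈ 32.1%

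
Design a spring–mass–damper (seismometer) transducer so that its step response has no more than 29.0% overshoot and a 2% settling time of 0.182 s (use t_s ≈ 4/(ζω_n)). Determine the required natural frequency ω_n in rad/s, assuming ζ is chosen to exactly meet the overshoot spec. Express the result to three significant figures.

ω_n ≈ 60.0 rad/s

Inverting the overshoot relation: ζ = |ln 0.290|/√(π² + ln²0.290) = 0.367.
Then ω_n = 4/(ζ t_s) = 4/(0.367 × 0.182) = 60.0 rad/s.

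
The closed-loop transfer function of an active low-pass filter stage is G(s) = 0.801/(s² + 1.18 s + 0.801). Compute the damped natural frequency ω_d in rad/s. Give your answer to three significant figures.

ω_n = √0.801 = 0.895 rad/s; ζ = 1.18/(2·0.895) = 0.659.
The damped frequency ω_d = ω_n√(1−ζ²) = 0.673 rad/s.

ω_d ≈ 0.673 rad/s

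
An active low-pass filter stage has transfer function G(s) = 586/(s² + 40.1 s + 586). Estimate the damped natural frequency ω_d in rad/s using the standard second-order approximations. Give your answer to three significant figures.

ω_d ≈ 13.6 rad/s

ω_n = √586 = 24.2 rad/s; ζ = 40.1/(2·24.2) = 0.828.
ω_d = 24.2·√(1 − 0.828²) = 13.6 rad/s.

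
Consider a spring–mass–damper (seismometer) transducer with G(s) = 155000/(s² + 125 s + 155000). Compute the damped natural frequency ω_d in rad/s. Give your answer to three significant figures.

Matching coefficients with s² + 2ζω_n s + ω_n² gives ω_n² = 155000 ⇒ ω_n = 394 rad/s, and ζ = 125/(2ω_n) = 0.159.
The damped frequency ω_d = ω_n√(1−ζ²) = 389 rad/s.

ω_d ≈ 389 rad/s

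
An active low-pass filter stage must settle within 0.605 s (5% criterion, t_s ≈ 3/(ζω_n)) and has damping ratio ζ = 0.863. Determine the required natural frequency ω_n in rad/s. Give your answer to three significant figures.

Rearranging t_s ≈ 3/(ζω_n) gives ω_n = 3/(ζ·t_s) = 3/(0.863 × 0.605) = 5.75 rad/s.

ω_n ≈ 5.75 rad/s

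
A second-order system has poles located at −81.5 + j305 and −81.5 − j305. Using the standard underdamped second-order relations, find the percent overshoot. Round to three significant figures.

%OS ≈ 43.2%

The poles are at −σ ± jω_d with σ = 81.5 and ω_d = 305, so ω_n = √(σ²+ω_d²) = 316 rad/s and ζ = σ/ω_n = 0.258.
Overshoot: exp(−π·0.258/√(1−0.258²)) = 0.432, i.e. 43.2%.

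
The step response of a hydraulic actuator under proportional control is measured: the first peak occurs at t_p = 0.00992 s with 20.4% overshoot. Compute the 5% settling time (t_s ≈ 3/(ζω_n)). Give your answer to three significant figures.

t_s ≈ 0.0187 s

ζ from %OS: ζ = |ln 0.204|/√(π²+ln²0.204) = 0.451.
From t_p = π/ω_d, ω_d = π/0.00992 = 317 rad/s, so ω_n = ω_d/√(1−ζ²) = 355 rad/s.
t_s ≈ 3/(ζω_n) = 3/(0.451·355) = 0.0187 s.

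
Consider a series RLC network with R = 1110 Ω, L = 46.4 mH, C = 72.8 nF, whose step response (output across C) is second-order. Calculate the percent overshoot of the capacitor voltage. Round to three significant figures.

For a series RLC circuit (capacitor voltage as output), ω_n = 1/√(LC) = 1/√(46.4 mH · 72.8 nF) = 17200 rad/s.
ζ = (R/2)·√(C/L) = (1110/2)·√(72.8 nF/46.4 mH) = 0.695.
Overshoot: exp(−π·0.695/√(1−0.695²)) = 0.0479, i.e. 4.79%.

%OS ≈ 4.79%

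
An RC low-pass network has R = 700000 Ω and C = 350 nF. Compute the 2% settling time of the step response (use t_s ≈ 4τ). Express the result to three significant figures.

t_s ≈ 0.980 s

τ = RC = 700000 × 350 nF = 0.245 s.
t_s ≈ 4τ = 0.980 s.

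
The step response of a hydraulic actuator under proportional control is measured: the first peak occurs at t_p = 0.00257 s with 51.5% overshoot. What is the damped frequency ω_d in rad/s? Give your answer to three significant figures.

t_p = π/ω_d, so ω_d = π/0.00257 = 1220 rad/s.

ω_d ≈ 1220 rad/s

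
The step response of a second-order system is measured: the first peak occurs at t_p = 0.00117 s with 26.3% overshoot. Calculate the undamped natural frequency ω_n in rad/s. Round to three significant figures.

ω_n ≈ 2920 rad/s

The overshoot fixes ζ = −ln(OS)/√(π²+ln²(OS)) = 0.391.
t_p = π/ω_d ⇒ ω_d = 2690 rad/s; then ω_n = ω_d/√(1−ζ²) = 2920 rad/s.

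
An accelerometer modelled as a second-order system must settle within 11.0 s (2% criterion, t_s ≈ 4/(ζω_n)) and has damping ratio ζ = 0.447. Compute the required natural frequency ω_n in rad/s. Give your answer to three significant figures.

Rearranging t_s ≈ 4/(ζω_n) gives ω_n = 4/(ζ·t_s) = 4/(0.447 × 11.0) = 0.814 rad/s.

ω_n ≈ 0.814 rad/s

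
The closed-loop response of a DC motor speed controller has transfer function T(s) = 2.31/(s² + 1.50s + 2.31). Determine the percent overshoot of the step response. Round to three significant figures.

%OS ≈ 16.8%

Matching coefficients with s² + 2ζω_n s + ω_n² gives ω_n² = 2.31 ⇒ ω_n = 1.52 rad/s, and ζ = 1.50/(2ω_n) = 0.493.
Overshoot: exp(−π·0.493/√(1−0.493²)) = 0.168, i.e. 16.8%.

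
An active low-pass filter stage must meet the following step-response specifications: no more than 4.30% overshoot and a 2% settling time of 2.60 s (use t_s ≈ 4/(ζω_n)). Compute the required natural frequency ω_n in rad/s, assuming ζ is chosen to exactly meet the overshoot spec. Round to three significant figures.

Inverting the overshoot relation: ζ = |ln 0.0430|/√(π² + ln²0.0430) = 0.708.
Then ω_n = 4/(ζ t_s) = 4/(0.708 × 2.60) = 2.17 rad/s.

ω_n ≈ 2.17 rad/s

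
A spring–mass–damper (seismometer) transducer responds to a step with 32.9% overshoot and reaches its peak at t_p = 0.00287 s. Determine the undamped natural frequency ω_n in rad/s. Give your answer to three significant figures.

The overshoot fixes ζ = −ln(OS)/√(π²+ln²(OS)) = 0.334.
t_p = π/ω_d ⇒ ω_d = 1090 rad/s; then ω_n = ω_d/√(1−ζ²) = 1160 rad/s.

ω_n ≈ 1160 rad/s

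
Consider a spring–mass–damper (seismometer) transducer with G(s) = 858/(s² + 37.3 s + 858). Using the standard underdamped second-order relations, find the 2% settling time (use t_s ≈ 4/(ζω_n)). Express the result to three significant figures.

Matching coefficients with s² + 2ζω_n s + ω_n² gives ω_n² = 858 ⇒ ω_n = 29.3 rad/s, and ζ = 37.3/(2ω_n) = 0.637.
t_s ≈ 4/(ζω_n) = 4/(0.637·29.3) = 0.214 s.

t_s ≈ 0.214 s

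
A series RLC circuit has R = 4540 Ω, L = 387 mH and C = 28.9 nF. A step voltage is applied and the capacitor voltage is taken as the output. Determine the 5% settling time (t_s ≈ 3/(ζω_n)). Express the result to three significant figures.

For a series RLC circuit (capacitor voltage as output), ω_n = 1/√(LC) = 1/√(387 mH · 28.9 nF) = 9460 rad/s.
ζ = (R/2)·√(C/L) = (4540/2)·√(28.9 nF/387 mH) = 0.620.
t_s ≈ 3/(ζω_n) = 0.000511 s.

t_s ≈ 0.000511 s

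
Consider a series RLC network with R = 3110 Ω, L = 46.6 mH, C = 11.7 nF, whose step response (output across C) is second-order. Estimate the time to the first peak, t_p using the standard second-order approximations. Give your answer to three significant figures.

t_p ≈ 0.000117 s

For a series RLC circuit (capacitor voltage as output), ω_n = 1/√(LC) = 1/√(46.6 mH · 11.7 nF) = 42800 rad/s.
ζ = (R/2)·√(C/L) = (3110/2)·√(11.7 nF/46.6 mH) = 0.779.
ω_d = 42800·√(1 − 0.779²) = 26800 rad/s. t_p = π/ω_d = 0.000117 s.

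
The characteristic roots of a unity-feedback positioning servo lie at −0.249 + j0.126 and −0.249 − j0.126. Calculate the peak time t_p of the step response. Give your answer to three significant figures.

t_p = π/ω_d with ω_d = 0.126 (the imaginary part), so t_p = 24.9 s.

t_p ≈ 24.9 s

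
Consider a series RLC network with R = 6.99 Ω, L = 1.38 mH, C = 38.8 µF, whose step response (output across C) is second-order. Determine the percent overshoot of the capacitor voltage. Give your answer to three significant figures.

%OS ≈ 10.3%

For a series RLC circuit (capacitor voltage as output), ω_n = 1/√(LC) = 1/√(1.38 mH · 38.8 µF) = 4320 rad/s.
ζ = (R/2)·√(C/L) = (6.99/2)·√(38.8 µF/1.38 mH) = 0.586.
%OS = 100·exp(−πζ/√(1−ζ²)) = 10.3%.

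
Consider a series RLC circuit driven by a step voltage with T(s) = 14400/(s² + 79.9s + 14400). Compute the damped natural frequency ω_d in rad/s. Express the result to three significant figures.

ω_d ≈ 113 rad/s

Matching coefficients with s² + 2ζω_n s + ω_n² gives ω_n² = 14400 ⇒ ω_n = 120 rad/s, and ζ = 79.9/(2ω_n) = 0.333.
ω_d = 120·√(1 − 0.333²) = 113 rad/s.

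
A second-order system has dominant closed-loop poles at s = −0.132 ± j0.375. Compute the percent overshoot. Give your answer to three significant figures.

%OS ≈ 33.1%

The poles are at −σ ± jω_d with σ = 0.132 and ω_d = 0.375, so ω_n = √(σ²+ω_d²) = 0.398 rad/s and ζ = σ/ω_n = 0.332.
%OS = 100·exp(−πζ/√(1−ζ²)) = 33.1%.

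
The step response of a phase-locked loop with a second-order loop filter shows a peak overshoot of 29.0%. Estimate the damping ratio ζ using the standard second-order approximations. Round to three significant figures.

ζ ≈ 0.367

From %OS = 100·exp(−πζ/√(1−ζ²)), invert to get ζ = −ln(OS)/√(π² + ln²(OS)) with OS = 0.290.
−ln 0.290 = 1.238, so ζ = 1.238/√(π² + 1.532) = 0.367.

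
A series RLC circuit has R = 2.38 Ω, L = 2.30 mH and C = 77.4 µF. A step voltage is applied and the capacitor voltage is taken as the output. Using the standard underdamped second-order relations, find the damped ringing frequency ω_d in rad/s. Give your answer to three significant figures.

ω_d ≈ 2310 rad/s

For a series RLC circuit (capacitor voltage as output), ω_n = 1/√(LC) = 1/√(2.30 mH · 77.4 µF) = 2370 rad/s.
ζ = (R/2)·√(C/L) = (2.38/2)·√(77.4 µF/2.30 mH) = 0.218.
The damped frequency ω_d = ω_n√(1−ζ²) = 2310 rad/s.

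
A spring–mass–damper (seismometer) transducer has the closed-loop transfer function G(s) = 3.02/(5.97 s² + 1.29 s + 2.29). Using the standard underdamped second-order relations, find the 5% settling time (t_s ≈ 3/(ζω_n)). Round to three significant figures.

t_s ≈ 27.8 s

Dividing through by 5.97: denominator becomes s² + 0.2161 s + 0.3836.
So ω_n = √0.3836 = 0.619 rad/s and ζ = 0.2161/(2·0.619) = 0.174.
t_s ≈ 3/(ζω_n) = 27.8 s.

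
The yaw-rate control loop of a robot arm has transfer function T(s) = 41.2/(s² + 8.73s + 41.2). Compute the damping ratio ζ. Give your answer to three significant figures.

ζ ≈ 0.680

ω_n = √41.2 = 6.42 rad/s; ζ = 8.73/(2·6.42) = 0.680.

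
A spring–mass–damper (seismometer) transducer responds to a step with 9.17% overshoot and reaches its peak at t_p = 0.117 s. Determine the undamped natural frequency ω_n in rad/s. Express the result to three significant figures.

ζ from %OS: ζ = |ln 0.0917|/√(π²+ln²0.0917) = 0.605.
t_p = π/ω_d ⇒ ω_d = 26.9 rad/s; then ω_n = ω_d/√(1−ζ²) = 33.7 rad/s.

ω_n ≈ 33.7 rad/s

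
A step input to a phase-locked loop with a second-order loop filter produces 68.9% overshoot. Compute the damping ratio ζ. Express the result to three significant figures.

Inverting the overshoot relation: ζ = |ln 0.689|/√(π² + ln²0.689) = 0.118.

ζ ≈ 0.118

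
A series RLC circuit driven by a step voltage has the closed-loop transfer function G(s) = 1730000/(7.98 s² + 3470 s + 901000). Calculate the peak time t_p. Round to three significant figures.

t_p ≈ 0.0123 s

Dividing through by 7.98: denominator becomes s² + 434.8 s + 112900.
So ω_n = √112900 = 336 rad/s and ζ = 434.8/(2·336) = 0.647.
ω_d = ω_n√(1−ζ²) = 256 rad/s. t_p = π/ω_d = 0.0123 s.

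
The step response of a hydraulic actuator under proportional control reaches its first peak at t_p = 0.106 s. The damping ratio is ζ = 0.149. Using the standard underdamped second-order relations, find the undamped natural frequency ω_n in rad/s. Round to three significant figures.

Peak time t_p = π/ω_d, so ω_d = π/t_p = π/0.106 = 29.6 rad/s.
ω_n = ω_d/√(1−ζ²) = 29.6/√0.978 = 30.0 rad/s.

ω_n ≈ 30.0 rad/s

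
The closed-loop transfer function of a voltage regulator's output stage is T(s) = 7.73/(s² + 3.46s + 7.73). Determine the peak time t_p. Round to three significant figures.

Comparing the denominator to s² + 2ζω_n s + ω_n²: ω_n = √7.73 = 2.78 rad/s, and 2ζω_n = 3.46 so ζ = 3.46/(2·2.78) = 0.622.
ω_d = ω_n√(1−ζ²) = 2.18 rad/s. Then t_p = π/ω_d = 1.44 s.

t_p ≈ 1.44 s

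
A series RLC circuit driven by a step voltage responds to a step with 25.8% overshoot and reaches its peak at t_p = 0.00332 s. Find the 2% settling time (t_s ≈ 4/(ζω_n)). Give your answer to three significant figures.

From the overshoot, ζ = −ln(OS)/√(π²+ln²(OS)) = 0.396.
t_p = π/ω_d ⇒ ω_d = 946 rad/s; then ω_n = ω_d/√(1−ζ²) = 1030 rad/s.
t_s ≈ 4/(ζω_n) = 4/(0.396·1030) = 0.00980 s.

t_s ≈ 0.00980 s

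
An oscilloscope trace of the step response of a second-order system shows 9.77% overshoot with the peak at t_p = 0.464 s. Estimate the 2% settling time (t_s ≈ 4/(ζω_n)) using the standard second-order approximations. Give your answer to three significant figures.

The overshoot fixes ζ = −ln(OS)/√(π²+ln²(OS)) = 0.595.
t_p = π/ω_d ⇒ ω_d = 6.77 rad/s; then ω_n = ω_d/√(1−ζ²) = 8.42 rad/s.
t_s ≈ 4/(ζω_n) = 4/(0.595·8.42) = 0.798 s.

t_s ≈ 0.798 s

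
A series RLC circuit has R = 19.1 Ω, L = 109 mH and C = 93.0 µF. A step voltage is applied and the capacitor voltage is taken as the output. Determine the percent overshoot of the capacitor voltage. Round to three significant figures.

For a series RLC circuit (capacitor voltage as output), ω_n = 1/√(LC) = 1/√(109 mH · 93.0 µF) = 314 rad/s.
ζ = (R/2)·√(C/L) = (19.1/2)·√(93.0 µF/109 mH) = 0.279.
%OS = 100·exp(−πζ/√(1−ζ²)) = 40.1%.

%OS ≈ 40.1%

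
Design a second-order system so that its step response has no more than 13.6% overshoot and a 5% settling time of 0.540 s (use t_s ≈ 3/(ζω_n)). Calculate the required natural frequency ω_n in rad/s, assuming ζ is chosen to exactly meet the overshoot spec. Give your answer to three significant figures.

ω_n ≈ 10.4 rad/s

ζ = −ln(OS)/√(π² + (ln OS)²). With OS = 0.136, ln OS = −1.995 and ζ = 1.995/3.722 = 0.536.
From t_s ≈ 3/(ζω_n): ω_n = 3/(ζ·t_s) = 3/(0.536·0.540) = 10.4 rad/s.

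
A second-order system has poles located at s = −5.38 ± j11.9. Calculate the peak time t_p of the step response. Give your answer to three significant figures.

t_p ≈ 0.264 s

t_p = π/ω_d with ω_d = 11.9 (the imaginary part), so t_p = 0.264 s.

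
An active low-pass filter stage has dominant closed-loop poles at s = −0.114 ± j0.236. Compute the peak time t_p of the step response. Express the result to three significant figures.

t_p = π/ω_d with ω_d = 0.236 (the imaginary part), so t_p = 13.3 s.

t_p ≈ 13.3 s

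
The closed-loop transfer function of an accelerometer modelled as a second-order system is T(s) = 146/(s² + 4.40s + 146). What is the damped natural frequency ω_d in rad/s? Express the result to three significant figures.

Matching coefficients with s² + 2ζω_n s + ω_n² gives ω_n² = 146 ⇒ ω_n = 12.1 rad/s, and ζ = 4.40/(2ω_n) = 0.182.
The damped frequency ω_d = ω_n√(1−ζ²) = 11.9 rad/s.

ω_d ≈ 11.9 rad/s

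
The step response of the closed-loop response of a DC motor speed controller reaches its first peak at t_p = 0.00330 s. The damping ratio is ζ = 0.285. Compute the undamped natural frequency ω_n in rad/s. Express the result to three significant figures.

Peak time t_p = π/ω_d, so ω_d = π/t_p = π/0.00330 = 952 rad/s.
ω_n = ω_d/√(1−ζ²) = 952/√0.919 = 993 rad/s.

ω_n ≈ 993 rad/s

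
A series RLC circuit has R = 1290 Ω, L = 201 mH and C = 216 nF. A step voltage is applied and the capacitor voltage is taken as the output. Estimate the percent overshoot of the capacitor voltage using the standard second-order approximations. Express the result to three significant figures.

%OS ≈ 5.93%

For a series RLC circuit (capacitor voltage as output), ω_n = 1/√(LC) = 1/√(201 mH · 216 nF) = 4800 rad/s.
ζ = (R/2)·√(C/L) = (1290/2)·√(216 nF/201 mH) = 0.669.
%OS = 100 e^{−πζ/√(1−ζ²)} with ζ = 0.669 gives 5.93%.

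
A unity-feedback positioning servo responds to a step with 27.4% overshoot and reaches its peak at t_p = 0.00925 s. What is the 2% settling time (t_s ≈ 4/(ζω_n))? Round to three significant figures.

t_s ≈ 0.0286 s

ζ from %OS: ζ = |ln 0.274|/√(π²+ln²0.274) = 0.381.
t_p = π/ω_d ⇒ ω_d = 340 rad/s; then ω_n = ω_d/√(1−ζ²) = 367 rad/s.
t_s ≈ 4/(ζω_n) = 4/(0.381·367) = 0.0286 s.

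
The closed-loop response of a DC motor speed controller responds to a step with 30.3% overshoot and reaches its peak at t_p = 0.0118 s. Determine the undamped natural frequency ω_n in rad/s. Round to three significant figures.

ω_n ≈ 285 rad/s

The overshoot fixes ζ = −ln(OS)/√(π²+ln²(OS)) = 0.355.
t_p = π/ω_d ⇒ ω_d = 266 rad/s; then ω_n = ω_d/√(1−ζ²) = 285 rad/s.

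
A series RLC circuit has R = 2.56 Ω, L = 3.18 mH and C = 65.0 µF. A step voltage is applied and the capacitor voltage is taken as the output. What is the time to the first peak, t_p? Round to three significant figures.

t_p ≈ 0.00145 s

For a series RLC circuit (capacitor voltage as output), ω_n = 1/√(LC) = 1/√(3.18 mH · 65.0 µF) = 2200 rad/s.
ζ = (R/2)·√(C/L) = (2.56/2)·√(65.0 µF/3.18 mH) = 0.183.
ω_d = 2200·√(1 − 0.183²) = 2160 rad/s. t_p = π/ω_d = 0.00145 s.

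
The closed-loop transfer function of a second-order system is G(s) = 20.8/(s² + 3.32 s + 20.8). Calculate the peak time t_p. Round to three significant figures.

t_p ≈ 0.740 s

Matching coefficients with s² + 2ζω_n s + ω_n² gives ω_n² = 20.8 ⇒ ω_n = 4.56 rad/s, and ζ = 3.32/(2ω_n) = 0.364.
The damped frequency ω_d = ω_n√(1−ζ²) = 4.25 rad/s. Then t_p = π/ω_d = 0.740 s.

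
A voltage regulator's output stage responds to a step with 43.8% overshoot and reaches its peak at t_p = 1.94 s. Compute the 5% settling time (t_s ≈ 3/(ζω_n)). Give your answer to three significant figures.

t_s ≈ 7.05 s

The overshoot fixes ζ = −ln(OS)/√(π²+ln²(OS)) = 0.254.
t_p = π/ω_d ⇒ ω_d = 1.62 rad/s; then ω_n = ω_d/√(1−ζ²) = 1.67 rad/s.
t_s ≈ 3/(ζω_n) = 3/(0.254·1.67) = 7.05 s.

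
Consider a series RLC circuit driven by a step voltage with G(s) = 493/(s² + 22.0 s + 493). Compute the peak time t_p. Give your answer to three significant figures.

t_p ≈ 0.163 s

Matching coefficients with s² + 2ζω_n s + ω_n² gives ω_n² = 493 ⇒ ω_n = 22.2 rad/s, and ζ = 22.0/(2ω_n) = 0.495.
The damped frequency ω_d = ω_n√(1−ζ²) = 19.3 rad/s. Then t_p = π/ω_d = 0.163 s.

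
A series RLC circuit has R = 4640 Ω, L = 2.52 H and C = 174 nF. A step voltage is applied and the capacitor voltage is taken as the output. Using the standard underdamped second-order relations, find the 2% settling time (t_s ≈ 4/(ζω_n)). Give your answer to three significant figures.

t_s ≈ 0.00434 s

For a series RLC circuit (capacitor voltage as output), ω_n = 1/√(LC) = 1/√(2.52 H · 174 nF) = 1510 rad/s.
ζ = (R/2)·√(C/L) = (4640/2)·√(174 nF/2.52 H) = 0.610.
t_s ≈ 4/(ζω_n) = 0.00434 s.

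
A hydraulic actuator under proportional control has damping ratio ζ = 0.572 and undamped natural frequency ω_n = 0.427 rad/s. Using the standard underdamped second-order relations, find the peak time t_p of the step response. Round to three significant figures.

The damped frequency is ω_d = ω_n√(1−ζ²) = 0.427·√(1−0.327) = 0.350 rad/s.
Peak time t_p = π/ω_d = π/0.350 = 8.97 s.

t_p ≈ 8.97 s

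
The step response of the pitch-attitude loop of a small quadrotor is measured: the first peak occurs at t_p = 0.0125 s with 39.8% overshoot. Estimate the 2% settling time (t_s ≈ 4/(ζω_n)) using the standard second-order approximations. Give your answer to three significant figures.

t_s ≈ 0.0543 s

The overshoot fixes ζ = −ln(OS)/√(π²+ln²(OS)) = 0.281.
t_p = π/ω_d ⇒ ω_d = 251 rad/s; then ω_n = ω_d/√(1−ζ²) = 262 rad/s.
t_s ≈ 4/(ζω_n) = 4/(0.281·262) = 0.0543 s.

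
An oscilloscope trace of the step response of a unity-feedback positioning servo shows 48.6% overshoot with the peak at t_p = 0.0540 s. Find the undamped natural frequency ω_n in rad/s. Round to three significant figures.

ω_n ≈ 59.7 rad/s

The overshoot fixes ζ = −ln(OS)/√(π²+ln²(OS)) = 0.224.
From t_p = π/ω_d, ω_d = π/0.0540 = 58.2 rad/s, so ω_n = ω_d/√(1−ζ²) = 59.7 rad/s.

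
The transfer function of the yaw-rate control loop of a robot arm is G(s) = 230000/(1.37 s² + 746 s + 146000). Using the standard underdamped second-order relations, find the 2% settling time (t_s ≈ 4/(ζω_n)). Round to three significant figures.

Dividing through by 1.37: denominator becomes s² + 544.5 s + 106600.
So ω_n = √106600 = 326 rad/s and ζ = 544.5/(2·326) = 0.834.
t_s ≈ 4/(ζω_n) = 0.0147 s.

t_s ≈ 0.0147 s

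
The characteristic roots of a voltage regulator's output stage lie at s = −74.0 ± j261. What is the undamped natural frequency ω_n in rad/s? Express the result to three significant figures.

ω_n ≈ 271 rad/s

|pole| = ω_n = √(74.0² + 261²) = 271 rad/s; ζ = cos θ = σ/ω_n = 0.273.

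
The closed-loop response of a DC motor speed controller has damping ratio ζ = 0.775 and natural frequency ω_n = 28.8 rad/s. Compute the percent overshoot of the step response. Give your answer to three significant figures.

For an underdamped second-order system, %OS = 100·exp(−πζ/√(1−ζ²)).
πζ/√(1−ζ²) = π·0.775/√(1−0.601) = 3.853, so %OS = 100·e^(−3.853) = 2.12%.

%OS ≈ 2.12%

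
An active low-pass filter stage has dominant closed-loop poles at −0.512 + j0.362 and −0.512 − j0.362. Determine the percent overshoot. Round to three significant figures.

With σ = 0.512, ω_d = 0.362: ω_n = √(σ²+ω_d²) = 0.627 rad/s, ζ = σ/ω_n = 0.817.
%OS = 100 e^{−πζ/√(1−ζ²)} with ζ = 0.817 gives 1.18%.

%OS ≈ 1.18%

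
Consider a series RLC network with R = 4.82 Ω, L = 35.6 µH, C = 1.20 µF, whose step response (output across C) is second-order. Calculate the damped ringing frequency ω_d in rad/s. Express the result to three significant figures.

ω_d ≈ 137000 rad/s

For a series RLC circuit (capacitor voltage as output), ω_n = 1/√(LC) = 1/√(35.6 µH · 1.20 µF) = 153000 rad/s.
ζ = (R/2)·√(C/L) = (4.82/2)·√(1.20 µF/35.6 µH) = 0.442.
ω_d = 153000·√(1 − 0.442²) = 137000 rad/s.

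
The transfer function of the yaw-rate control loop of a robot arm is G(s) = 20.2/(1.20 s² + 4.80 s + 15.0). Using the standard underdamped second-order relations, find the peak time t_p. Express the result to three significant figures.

t_p ≈ 1.08 s

Dividing through by 1.20: denominator becomes s² + 4.000 s + 12.50.
So ω_n = √12.50 = 3.54 rad/s and ζ = 4.000/(2·3.54) = 0.566.
ω_d = 3.54·√(1 − 0.566²) = 2.92 rad/s. t_p = π/ω_d = 1.08 s.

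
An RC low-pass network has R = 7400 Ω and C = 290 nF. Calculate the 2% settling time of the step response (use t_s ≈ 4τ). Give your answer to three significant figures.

t_s ≈ 0.00858 s

τ = RC = 7400 × 290 nF = 0.00215 s.
t_s ≈ 4τ = 0.00858 s.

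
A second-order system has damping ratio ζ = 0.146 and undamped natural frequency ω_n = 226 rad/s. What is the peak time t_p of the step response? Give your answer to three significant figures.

The damped frequency is ω_d = ω_n√(1−ζ²) = 226·√(1−0.0213) = 224 rad/s.
Peak time t_p = π/ω_d = π/224 = 0.0141 s.

t_p ≈ 0.0141 s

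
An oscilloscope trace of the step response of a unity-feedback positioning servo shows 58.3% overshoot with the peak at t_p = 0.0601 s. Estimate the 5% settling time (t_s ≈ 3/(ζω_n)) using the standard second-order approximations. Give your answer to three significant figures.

t_s ≈ 0.334 s

The overshoot fixes ζ = −ln(OS)/√(π²+ln²(OS)) = 0.169.
From t_p = π/ω_d, ω_d = π/0.0601 = 52.3 rad/s, so ω_n = ω_d/√(1−ζ²) = 53.0 rad/s.
t_s ≈ 3/(ζω_n) = 3/(0.169·53.0) = 0.334 s.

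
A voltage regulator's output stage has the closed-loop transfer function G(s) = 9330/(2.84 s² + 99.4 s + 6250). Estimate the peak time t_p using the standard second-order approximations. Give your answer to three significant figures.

t_p ≈ 0.0722 s

Dividing through by 2.84: denominator becomes s² + 35.00 s + 2201.
So ω_n = √2201 = 46.9 rad/s and ζ = 35.00/(2·46.9) = 0.373.
ω_d = ω_n√(1−ζ²) = 43.5 rad/s. t_p = π/ω_d = 0.0722 s.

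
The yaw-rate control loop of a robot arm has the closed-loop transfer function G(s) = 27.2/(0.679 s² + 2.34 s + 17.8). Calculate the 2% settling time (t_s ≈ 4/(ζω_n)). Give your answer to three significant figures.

t_s ≈ 2.32 s

Dividing through by 0.679: denominator becomes s² + 3.446 s + 26.22.
So ω_n = √26.22 = 5.12 rad/s and ζ = 3.446/(2·5.12) = 0.337.
t_s ≈ 4/(ζω_n) = 2.32 s.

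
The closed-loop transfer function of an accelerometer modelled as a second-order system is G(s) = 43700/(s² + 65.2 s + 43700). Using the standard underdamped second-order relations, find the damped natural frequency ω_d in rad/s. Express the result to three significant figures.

ω_n = √43700 = 209 rad/s; ζ = 65.2/(2·209) = 0.156.
The damped frequency ω_d = ω_n√(1−ζ²) = 206 rad/s.

ω_d ≈ 206 rad/s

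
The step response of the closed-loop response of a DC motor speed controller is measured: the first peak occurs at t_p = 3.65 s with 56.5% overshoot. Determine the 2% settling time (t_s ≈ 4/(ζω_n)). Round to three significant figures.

t_s ≈ 25.6 s

ζ from %OS: ζ = |ln 0.565|/√(π²+ln²0.565) = 0.179.
From t_p = π/ω_d, ω_d = π/3.65 = 0.861 rad/s, so ω_n = ω_d/√(1−ζ²) = 0.875 rad/s.
t_s ≈ 4/(ζω_n) = 4/(0.179·0.875) = 25.6 s.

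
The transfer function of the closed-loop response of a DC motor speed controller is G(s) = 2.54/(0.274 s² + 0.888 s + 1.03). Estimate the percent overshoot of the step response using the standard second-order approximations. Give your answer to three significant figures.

%OS ≈ 0.838%

Dividing through by 0.274: denominator becomes s² + 3.241 s + 3.759.
So ω_n = √3.759 = 1.94 rad/s and ζ = 3.241/(2·1.94) = 0.836.
%OS = 100·exp(−πζ/√(1−ζ²)) = 0.838%.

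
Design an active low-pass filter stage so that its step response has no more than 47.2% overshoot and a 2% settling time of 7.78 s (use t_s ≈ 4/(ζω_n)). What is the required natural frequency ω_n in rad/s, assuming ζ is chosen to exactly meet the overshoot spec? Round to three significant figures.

Inverting the overshoot relation: ζ = |ln 0.472|/√(π² + ln²0.472) = 0.232.
Then ω_n = 4/(ζ t_s) = 4/(0.232 × 7.78) = 2.21 rad/s.

ω_n ≈ 2.21 rad/s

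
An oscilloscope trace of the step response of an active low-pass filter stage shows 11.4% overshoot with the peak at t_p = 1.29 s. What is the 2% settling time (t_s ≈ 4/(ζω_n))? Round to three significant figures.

ζ from %OS: ζ = |ln 0.114|/√(π²+ln²0.114) = 0.569.
t_p = π/ω_d ⇒ ω_d = 2.44 rad/s; then ω_n = ω_d/√(1−ζ²) = 2.96 rad/s.
t_s ≈ 4/(ζω_n) = 4/(0.569·2.96) = 2.38 s.

t_s ≈ 2.38 s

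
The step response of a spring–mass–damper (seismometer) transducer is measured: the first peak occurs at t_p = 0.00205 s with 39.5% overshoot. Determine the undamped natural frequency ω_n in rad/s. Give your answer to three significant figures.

ω_n ≈ 1600 rad/s

The overshoot fixes ζ = −ln(OS)/√(π²+ln²(OS)) = 0.284.
From t_p = π/ω_d, ω_d = π/0.00205 = 1530 rad/s, so ω_n = ω_d/√(1−ζ²) = 1600 rad/s.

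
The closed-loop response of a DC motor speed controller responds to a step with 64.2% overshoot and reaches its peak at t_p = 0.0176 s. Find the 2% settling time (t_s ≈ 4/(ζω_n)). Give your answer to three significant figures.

t_s ≈ 0.159 s

From the overshoot, ζ = −ln(OS)/√(π²+ln²(OS)) = 0.140.
From t_p = π/ω_d, ω_d = π/0.0176 = 178 rad/s, so ω_n = ω_d/√(1−ζ²) = 180 rad/s.
t_s ≈ 4/(ζω_n) = 4/(0.140·180) = 0.159 s.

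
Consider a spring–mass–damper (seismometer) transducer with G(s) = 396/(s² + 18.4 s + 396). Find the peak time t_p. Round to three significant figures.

ω_n = √396 = 19.9 rad/s; ζ = 18.4/(2·19.9) = 0.462.
The damped frequency ω_d = ω_n√(1−ζ²) = 17.6 rad/s. Then t_p = π/ω_d = 0.178 s.

t_p ≈ 0.178 s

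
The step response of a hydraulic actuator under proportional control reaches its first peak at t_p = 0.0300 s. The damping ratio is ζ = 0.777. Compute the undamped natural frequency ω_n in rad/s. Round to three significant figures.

ω_n ≈ 166 rad/s

Peak time t_p = π/ω_d, so ω_d = π/t_p = π/0.0300 = 105 rad/s.
ω_n = ω_d/√(1−ζ²) = 105/√0.396 = 166 rad/s.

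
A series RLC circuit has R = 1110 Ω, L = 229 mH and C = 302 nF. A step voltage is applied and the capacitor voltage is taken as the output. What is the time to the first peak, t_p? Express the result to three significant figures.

For a series RLC circuit (capacitor voltage as output), ω_n = 1/√(LC) = 1/√(229 mH · 302 nF) = 3800 rad/s.
ζ = (R/2)·√(C/L) = (1110/2)·√(302 nF/229 mH) = 0.637.
ω_d = 3800·√(1 − 0.637²) = 2930 rad/s. t_p = π/ω_d = 0.00107 s.

t_p ≈ 0.00107 s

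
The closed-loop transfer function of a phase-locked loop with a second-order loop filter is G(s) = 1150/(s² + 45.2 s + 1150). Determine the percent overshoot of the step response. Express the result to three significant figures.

ω_n = √1150 = 33.9 rad/s; ζ = 45.2/(2·33.9) = 0.666.
%OS = 100 e^{−πζ/√(1−ζ²)} with ζ = 0.666 gives 6.03%.

%OS ≈ 6.03%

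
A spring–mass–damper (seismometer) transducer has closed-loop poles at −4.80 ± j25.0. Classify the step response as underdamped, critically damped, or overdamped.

underdamped

Since the poles form a complex-conjugate pair with nonzero imaginary part, the response is underdamped.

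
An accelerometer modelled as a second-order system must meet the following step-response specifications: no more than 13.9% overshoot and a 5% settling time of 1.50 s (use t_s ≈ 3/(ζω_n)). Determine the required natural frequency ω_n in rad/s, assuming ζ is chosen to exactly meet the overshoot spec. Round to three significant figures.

ζ = −ln(OS)/√(π² + (ln OS)²). With OS = 0.139, ln OS = −1.973 and ζ = 1.973/3.710 = 0.532.
From t_s ≈ 3/(ζω_n): ω_n = 3/(ζ·t_s) = 3/(0.532·1.50) = 3.76 rad/s.

ω_n ≈ 3.76 rad/s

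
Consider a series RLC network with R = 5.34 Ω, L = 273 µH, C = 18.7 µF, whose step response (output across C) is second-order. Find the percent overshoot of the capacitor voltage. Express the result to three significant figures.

%OS ≈ 4.65%

For a series RLC circuit (capacitor voltage as output), ω_n = 1/√(LC) = 1/√(273 µH · 18.7 µF) = 14000 rad/s.
ζ = (R/2)·√(C/L) = (5.34/2)·√(18.7 µF/273 µH) = 0.699.
Overshoot: exp(−π·0.699/√(1−0.699²)) = 0.0465, i.e. 4.65%.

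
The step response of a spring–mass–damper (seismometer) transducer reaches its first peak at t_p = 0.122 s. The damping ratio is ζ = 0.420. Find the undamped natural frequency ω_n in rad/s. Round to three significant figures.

ω_n ≈ 28.4 rad/s

Peak time t_p = π/ω_d, so ω_d = π/t_p = π/0.122 = 25.8 rad/s.
ω_n = ω_d/√(1−ζ²) = 25.8/√0.824 = 28.4 rad/s.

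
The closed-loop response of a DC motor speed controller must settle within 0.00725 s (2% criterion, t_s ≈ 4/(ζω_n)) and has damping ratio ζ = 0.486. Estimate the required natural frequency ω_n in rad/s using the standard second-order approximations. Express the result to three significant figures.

ω_n ≈ 1140 rad/s

Rearranging t_s ≈ 4/(ζω_n) gives ω_n = 4/(ζ·t_s) = 4/(0.486 × 0.00725) = 1140 rad/s.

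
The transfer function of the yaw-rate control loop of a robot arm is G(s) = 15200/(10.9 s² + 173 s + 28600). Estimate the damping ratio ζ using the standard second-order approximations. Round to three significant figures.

ζ ≈ 0.155

Dividing through by 10.9: denominator becomes s² + 15.87 s + 2624.
So ω_n = √2624 = 51.2 rad/s and ζ = 15.87/(2·51.2) = 0.155.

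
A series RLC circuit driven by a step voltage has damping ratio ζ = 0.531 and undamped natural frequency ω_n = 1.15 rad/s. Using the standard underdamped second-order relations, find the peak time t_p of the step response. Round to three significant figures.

The damped frequency is ω_d = ω_n√(1−ζ²) = 1.15·√(1−0.282) = 0.974 rad/s.
Peak time t_p = π/ω_d = π/0.974 = 3.22 s.

t_p ≈ 3.22 s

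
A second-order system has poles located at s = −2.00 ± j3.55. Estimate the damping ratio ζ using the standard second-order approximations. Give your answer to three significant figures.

ζ ≈ 0.491

With σ = 2.00, ω_d = 3.55: ω_n = √(σ²+ω_d²) = 4.07 rad/s, ζ = σ/ω_n = 0.491.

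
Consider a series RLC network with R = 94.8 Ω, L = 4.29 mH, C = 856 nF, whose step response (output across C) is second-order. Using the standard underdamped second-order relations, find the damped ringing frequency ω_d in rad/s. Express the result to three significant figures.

ω_d ≈ 12300 rad/s

For a series RLC circuit (capacitor voltage as output), ω_n = 1/√(LC) = 1/√(4.29 mH · 856 nF) = 16500 rad/s.
ζ = (R/2)·√(C/L) = (94.8/2)·√(856 nF/4.29 mH) = 0.670.
The damped frequency ω_d = ω_n√(1−ζ²) = 12300 rad/s.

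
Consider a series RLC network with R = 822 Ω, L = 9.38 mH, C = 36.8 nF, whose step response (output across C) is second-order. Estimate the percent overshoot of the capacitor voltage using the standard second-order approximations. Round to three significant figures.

For a series RLC circuit (capacitor voltage as output), ω_n = 1/√(LC) = 1/√(9.38 mH · 36.8 nF) = 53800 rad/s.
ζ = (R/2)·√(C/L) = (822/2)·√(36.8 nF/9.38 mH) = 0.814.
%OS = 100 e^{−πζ/√(1−ζ²)} with ζ = 0.814 gives 1.22%.

%OS ≈ 1.22%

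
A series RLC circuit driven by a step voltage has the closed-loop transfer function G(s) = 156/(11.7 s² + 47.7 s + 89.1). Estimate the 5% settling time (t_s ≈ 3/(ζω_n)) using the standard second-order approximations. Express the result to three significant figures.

t_s ≈ 1.47 s

Dividing through by 11.7: denominator becomes s² + 4.077 s + 7.615.
So ω_n = √7.615 = 2.76 rad/s and ζ = 4.077/(2·2.76) = 0.739.
t_s ≈ 3/(ζω_n) = 1.47 s.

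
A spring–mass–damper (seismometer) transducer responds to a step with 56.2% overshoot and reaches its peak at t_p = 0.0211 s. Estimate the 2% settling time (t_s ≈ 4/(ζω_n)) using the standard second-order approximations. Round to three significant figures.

t_s ≈ 0.146 s

From the overshoot, ζ = −ln(OS)/√(π²+ln²(OS)) = 0.180.
From t_p = π/ω_d, ω_d = π/0.0211 = 149 rad/s, so ω_n = ω_d/√(1−ζ²) = 151 rad/s.
t_s ≈ 4/(ζω_n) = 4/(0.180·151) = 0.146 s.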